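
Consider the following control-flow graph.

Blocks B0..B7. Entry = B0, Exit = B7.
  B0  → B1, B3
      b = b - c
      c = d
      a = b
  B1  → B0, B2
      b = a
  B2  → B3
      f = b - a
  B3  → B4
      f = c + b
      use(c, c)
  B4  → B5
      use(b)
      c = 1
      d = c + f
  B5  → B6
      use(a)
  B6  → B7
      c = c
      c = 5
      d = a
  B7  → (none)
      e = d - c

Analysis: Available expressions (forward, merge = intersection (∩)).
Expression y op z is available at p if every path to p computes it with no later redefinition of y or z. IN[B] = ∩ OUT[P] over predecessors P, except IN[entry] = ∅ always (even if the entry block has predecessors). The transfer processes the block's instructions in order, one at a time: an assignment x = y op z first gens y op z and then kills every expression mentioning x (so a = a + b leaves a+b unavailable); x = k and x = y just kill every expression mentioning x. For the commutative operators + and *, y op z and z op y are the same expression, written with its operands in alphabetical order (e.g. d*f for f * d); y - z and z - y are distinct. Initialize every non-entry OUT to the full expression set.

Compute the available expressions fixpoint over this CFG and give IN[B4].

Answer: {b+c}

Working:
Fixpoint table:
  B0: | IN={} | OUT={}
  B1: | IN={} | OUT={}
  B2: | IN={} | OUT={b-a}
  B3: | IN={} | OUT={b+c}
  B4: | IN={b+c} | OUT={c+f}
  B5: | IN={c+f} | OUT={c+f}
  B6: | IN={c+f} | OUT={}
  B7: | IN={} | OUT={d-c}

Merge at B4: IN[B4] = OUT[B3] = {b+c}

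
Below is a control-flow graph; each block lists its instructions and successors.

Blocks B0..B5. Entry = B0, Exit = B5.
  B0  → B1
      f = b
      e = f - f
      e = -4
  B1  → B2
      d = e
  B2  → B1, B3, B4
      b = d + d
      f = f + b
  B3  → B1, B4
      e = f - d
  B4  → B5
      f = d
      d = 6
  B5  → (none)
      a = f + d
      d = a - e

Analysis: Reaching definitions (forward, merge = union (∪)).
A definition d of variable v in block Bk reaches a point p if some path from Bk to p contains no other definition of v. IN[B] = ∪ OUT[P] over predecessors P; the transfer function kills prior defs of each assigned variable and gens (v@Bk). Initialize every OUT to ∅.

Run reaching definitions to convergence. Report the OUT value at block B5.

Converged values:
  B0: | IN={} | OUT={e@B0, f@B0}
  B1: | IN={b@B2, d@B1, e@B0, e@B3, f@B0, f@B2} | OUT={b@B2, d@B1, e@B0, e@B3, f@B0, f@B2}
  B2: | IN={b@B2, d@B1, e@B0, e@B3, f@B0, f@B2} | OUT={b@B2, d@B1, e@B0, e@B3, f@B2}
  B3: | IN={b@B2, d@B1, e@B0, e@B3, f@B2} | OUT={b@B2, d@B1, e@B3, f@B2}
  B4: | IN={b@B2, d@B1, e@B0, e@B3, f@B2} | OUT={b@B2, d@B4, e@B0, e@B3, f@B4}
  B5: | IN={b@B2, d@B4, e@B0, e@B3, f@B4} | OUT={a@B5, b@B2, d@B5, e@B0, e@B3, f@B4}

Merge at B5: IN[B5] = OUT[B4] = {b@B2, d@B4, e@B0, e@B3, f@B4}
Applying B5's transfer function to that IN value gives OUT[B5] (row B5 above).

Answer: {a@B5, b@B2, d@B5, e@B0, e@B3, f@B4}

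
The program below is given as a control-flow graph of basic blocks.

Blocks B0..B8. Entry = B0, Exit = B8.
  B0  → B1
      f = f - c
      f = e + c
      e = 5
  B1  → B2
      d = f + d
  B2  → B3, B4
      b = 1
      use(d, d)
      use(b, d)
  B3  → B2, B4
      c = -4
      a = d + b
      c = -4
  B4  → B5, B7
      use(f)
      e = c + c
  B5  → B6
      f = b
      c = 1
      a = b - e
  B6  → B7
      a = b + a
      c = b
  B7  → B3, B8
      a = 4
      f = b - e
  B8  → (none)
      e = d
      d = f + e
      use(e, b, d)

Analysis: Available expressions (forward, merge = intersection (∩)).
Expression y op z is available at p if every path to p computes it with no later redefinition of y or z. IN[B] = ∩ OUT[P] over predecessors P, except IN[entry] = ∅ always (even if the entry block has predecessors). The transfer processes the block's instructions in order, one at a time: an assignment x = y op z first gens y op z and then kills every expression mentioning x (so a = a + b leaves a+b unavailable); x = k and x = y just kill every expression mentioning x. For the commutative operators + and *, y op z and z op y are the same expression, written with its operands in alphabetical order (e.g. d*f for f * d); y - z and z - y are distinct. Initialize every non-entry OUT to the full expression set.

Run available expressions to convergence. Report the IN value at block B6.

Answer: {b-e}

Derivation:
Fixpoint table:
  B0:  IN={}  OUT={}
  B1:  IN={}  OUT={}
  B2:  IN={}  OUT={}
  B3:  IN={}  OUT={b+d}
  B4:  IN={}  OUT={c+c}
  B5:  IN={c+c}  OUT={b-e}
  B6:  IN={b-e}  OUT={b-e}
  B7:  IN={}  OUT={b-e}
  B8:  IN={b-e}  OUT={e+f}

Merge at B6: IN[B6] = OUT[B5] = {b-e}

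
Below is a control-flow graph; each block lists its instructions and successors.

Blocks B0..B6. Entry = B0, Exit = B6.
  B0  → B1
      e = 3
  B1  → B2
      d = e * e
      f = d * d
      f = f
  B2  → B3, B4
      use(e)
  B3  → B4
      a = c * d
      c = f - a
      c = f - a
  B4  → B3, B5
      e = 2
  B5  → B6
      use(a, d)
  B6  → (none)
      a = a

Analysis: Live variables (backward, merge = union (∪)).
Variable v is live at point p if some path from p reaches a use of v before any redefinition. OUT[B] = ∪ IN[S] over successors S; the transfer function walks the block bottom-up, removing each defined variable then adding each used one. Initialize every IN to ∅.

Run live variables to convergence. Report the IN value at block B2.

Answer: {a, c, d, e, f}

Working:
Converged values:
  B0:  IN={a, c}  OUT={a, c, e}
  B1:  IN={a, c, e}  OUT={a, c, d, e, f}
  B2:  IN={a, c, d, e, f}  OUT={a, c, d, f}
  B3:  IN={c, d, f}  OUT={a, c, d, f}
  B4:  IN={a, c, d, f}  OUT={a, c, d, f}
  B5:  IN={a, d}  OUT={a}
  B6:  IN={a}  OUT={}

Merge at B2: OUT[B2] = IN[B3] ⊔ IN[B4] = {a, c, d, f}
Applying B2's transfer function to that OUT value gives IN[B2] (row B2 above).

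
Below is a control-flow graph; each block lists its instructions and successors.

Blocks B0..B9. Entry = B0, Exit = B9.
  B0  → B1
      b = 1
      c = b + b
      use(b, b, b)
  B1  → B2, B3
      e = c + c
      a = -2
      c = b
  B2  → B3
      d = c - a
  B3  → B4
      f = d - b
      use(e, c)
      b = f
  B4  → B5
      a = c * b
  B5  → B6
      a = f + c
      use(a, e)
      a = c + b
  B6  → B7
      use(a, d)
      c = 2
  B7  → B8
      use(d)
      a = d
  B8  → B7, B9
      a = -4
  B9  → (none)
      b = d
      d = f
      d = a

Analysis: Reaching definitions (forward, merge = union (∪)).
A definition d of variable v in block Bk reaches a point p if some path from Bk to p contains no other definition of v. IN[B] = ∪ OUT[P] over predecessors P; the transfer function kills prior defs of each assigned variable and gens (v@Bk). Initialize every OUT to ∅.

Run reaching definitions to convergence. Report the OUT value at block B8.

Answer: {a@B8, b@B3, c@B6, d@B2, e@B1, f@B3}

Working:
Per-block solution:
  B0: | IN={} | OUT={b@B0, c@B0}
  B1: | IN={b@B0, c@B0} | OUT={a@B1, b@B0, c@B1, e@B1}
  B2: | IN={a@B1, b@B0, c@B1, e@B1} | OUT={a@B1, b@B0, c@B1, d@B2, e@B1}
  B3: | IN={a@B1, b@B0, c@B1, d@B2, e@B1} | OUT={a@B1, b@B3, c@B1, d@B2, e@B1, f@B3}
  B4: | IN={a@B1, b@B3, c@B1, d@B2, e@B1, f@B3} | OUT={a@B4, b@B3, c@B1, d@B2, e@B1, f@B3}
  B5: | IN={a@B4, b@B3, c@B1, d@B2, e@B1, f@B3} | OUT={a@B5, b@B3, c@B1, d@B2, e@B1, f@B3}
  B6: | IN={a@B5, b@B3, c@B1, d@B2, e@B1, f@B3} | OUT={a@B5, b@B3, c@B6, d@B2, e@B1, f@B3}
  B7: | IN={a@B5, a@B8, b@B3, c@B6, d@B2, e@B1, f@B3} | OUT={a@B7, b@B3, c@B6, d@B2, e@B1, f@B3}
  B8: | IN={a@B7, b@B3, c@B6, d@B2, e@B1, f@B3} | OUT={a@B8, b@B3, c@B6, d@B2, e@B1, f@B3}
  B9: | IN={a@B8, b@B3, c@B6, d@B2, e@B1, f@B3} | OUT={a@B8, b@B9, c@B6, d@B9, e@B1, f@B3}

Merge at B8: IN[B8] = OUT[B7] = {a@B7, b@B3, c@B6, d@B2, e@B1, f@B3}
Applying B8's transfer function to that IN value gives OUT[B8] (row B8 above).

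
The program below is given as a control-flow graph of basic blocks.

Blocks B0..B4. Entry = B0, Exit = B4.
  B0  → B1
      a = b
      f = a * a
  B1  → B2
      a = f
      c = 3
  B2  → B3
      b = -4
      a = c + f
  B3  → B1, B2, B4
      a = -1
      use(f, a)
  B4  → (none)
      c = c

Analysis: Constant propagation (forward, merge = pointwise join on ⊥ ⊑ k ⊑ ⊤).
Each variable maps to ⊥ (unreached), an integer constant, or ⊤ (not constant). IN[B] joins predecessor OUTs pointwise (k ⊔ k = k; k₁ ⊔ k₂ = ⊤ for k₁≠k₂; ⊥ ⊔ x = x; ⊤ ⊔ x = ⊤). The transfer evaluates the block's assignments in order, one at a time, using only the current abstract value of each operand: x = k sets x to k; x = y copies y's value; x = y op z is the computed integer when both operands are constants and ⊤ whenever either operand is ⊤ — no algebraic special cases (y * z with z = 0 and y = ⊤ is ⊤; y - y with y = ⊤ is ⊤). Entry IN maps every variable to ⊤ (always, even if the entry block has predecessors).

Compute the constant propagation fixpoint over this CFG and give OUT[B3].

Answer: {a: -1, b: -4, c: 3, d: ⊤, e: ⊤, f: ⊤}

Trace:
Per-block solution:
  B0: | IN=(all ⊤) | OUT=(all ⊤)
  B1: | IN=(all ⊤) | OUT={c:3; rest ⊤}
  B2: | IN={c:3; rest ⊤} | OUT={b:-4, c:3; rest ⊤}
  B3: | IN={b:-4, c:3; rest ⊤} | OUT={a:-1, b:-4, c:3; rest ⊤}
  B4: | IN={a:-1, b:-4, c:3; rest ⊤} | OUT={a:-1, b:-4, c:3; rest ⊤}

Merge at B3: IN[B3] = OUT[B2] = {a: ⊤, b: -4, c: 3, d: ⊤, e: ⊤, f: ⊤}
Applying B3's transfer function to that IN value gives OUT[B3] (row B3 above).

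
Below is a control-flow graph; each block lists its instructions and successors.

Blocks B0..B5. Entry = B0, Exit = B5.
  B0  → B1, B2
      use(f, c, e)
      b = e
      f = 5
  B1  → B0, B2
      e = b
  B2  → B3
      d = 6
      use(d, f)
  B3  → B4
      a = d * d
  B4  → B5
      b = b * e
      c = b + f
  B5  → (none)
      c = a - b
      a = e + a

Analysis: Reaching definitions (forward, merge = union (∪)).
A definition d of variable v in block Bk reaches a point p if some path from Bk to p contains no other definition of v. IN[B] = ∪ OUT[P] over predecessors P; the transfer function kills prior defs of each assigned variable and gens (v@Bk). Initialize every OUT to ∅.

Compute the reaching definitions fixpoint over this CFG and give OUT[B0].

Answer: {b@B0, e@B1, f@B0}

Derivation:
Per-block solution:
  B0: | IN={b@B0, e@B1, f@B0} | OUT={b@B0, e@B1, f@B0}
  B1: | IN={b@B0, e@B1, f@B0} | OUT={b@B0, e@B1, f@B0}
  B2: | IN={b@B0, e@B1, f@B0} | OUT={b@B0, d@B2, e@B1, f@B0}
  B3: | IN={b@B0, d@B2, e@B1, f@B0} | OUT={a@B3, b@B0, d@B2, e@B1, f@B0}
  B4: | IN={a@B3, b@B0, d@B2, e@B1, f@B0} | OUT={a@B3, b@B4, c@B4, d@B2, e@B1, f@B0}
  B5: | IN={a@B3, b@B4, c@B4, d@B2, e@B1, f@B0} | OUT={a@B5, b@B4, c@B5, d@B2, e@B1, f@B0}

Merge at B0 (entry node, so the boundary value {} is joined with the incoming edge(s)): IN[B0] = {} ⊔ OUT[B1] = {b@B0, e@B1, f@B0}
Applying B0's transfer function to that IN value gives OUT[B0] (row B0 above).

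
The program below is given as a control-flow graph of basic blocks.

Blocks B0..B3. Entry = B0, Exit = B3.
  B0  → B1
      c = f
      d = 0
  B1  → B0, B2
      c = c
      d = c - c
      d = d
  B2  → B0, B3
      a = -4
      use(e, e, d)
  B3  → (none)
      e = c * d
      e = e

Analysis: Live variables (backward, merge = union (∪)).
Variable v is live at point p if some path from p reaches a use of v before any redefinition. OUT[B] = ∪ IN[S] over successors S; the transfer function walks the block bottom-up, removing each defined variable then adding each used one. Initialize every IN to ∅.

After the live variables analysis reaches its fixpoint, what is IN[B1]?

Per-block solution:
  B0: | IN={e, f} | OUT={c, e, f}
  B1: | IN={c, e, f} | OUT={c, d, e, f}
  B2: | IN={c, d, e, f} | OUT={c, d, e, f}
  B3: | IN={c, d} | OUT={}

Merge at B1: OUT[B1] = IN[B0] ⊔ IN[B2] = {c, d, e, f}
Applying B1's transfer function to that OUT value gives IN[B1] (row B1 above).

Answer: {c, e, f}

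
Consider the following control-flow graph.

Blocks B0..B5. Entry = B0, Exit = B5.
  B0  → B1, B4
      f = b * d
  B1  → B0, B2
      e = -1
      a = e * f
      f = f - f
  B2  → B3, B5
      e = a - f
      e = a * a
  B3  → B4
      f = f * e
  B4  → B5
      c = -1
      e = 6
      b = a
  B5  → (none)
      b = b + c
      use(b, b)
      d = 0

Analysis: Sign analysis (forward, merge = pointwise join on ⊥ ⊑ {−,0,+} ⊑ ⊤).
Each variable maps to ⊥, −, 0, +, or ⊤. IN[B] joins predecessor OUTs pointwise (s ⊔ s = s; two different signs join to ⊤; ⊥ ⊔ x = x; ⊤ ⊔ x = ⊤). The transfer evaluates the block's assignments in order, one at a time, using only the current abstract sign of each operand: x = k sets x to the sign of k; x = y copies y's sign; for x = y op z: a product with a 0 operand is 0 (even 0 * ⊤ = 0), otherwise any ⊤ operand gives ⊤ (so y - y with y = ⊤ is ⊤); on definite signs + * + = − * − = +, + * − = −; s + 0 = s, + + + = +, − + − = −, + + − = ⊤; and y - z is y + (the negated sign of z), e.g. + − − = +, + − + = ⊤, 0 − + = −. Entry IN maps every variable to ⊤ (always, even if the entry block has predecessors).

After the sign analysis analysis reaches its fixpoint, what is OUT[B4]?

Answer: {a: ⊤, b: ⊤, c: -, d: ⊤, e: +, f: ⊤}

Working:
Per-block solution:
  B0:   IN=(all ⊤)   OUT=(all ⊤)
  B1:   IN=(all ⊤)   OUT={e:-; rest ⊤}
  B2:   IN={e:-; rest ⊤}   OUT=(all ⊤)
  B3:   IN=(all ⊤)   OUT=(all ⊤)
  B4:   IN=(all ⊤)   OUT={c:-, e:+; rest ⊤}
  B5:   IN=(all ⊤)   OUT={d:0; rest ⊤}

Merge at B4: IN[B4] = OUT[B0] ⊔ OUT[B3] = {a: ⊤, b: ⊤, c: ⊤, d: ⊤, e: ⊤, f: ⊤}
Applying B4's transfer function to that IN value gives OUT[B4] (row B4 above).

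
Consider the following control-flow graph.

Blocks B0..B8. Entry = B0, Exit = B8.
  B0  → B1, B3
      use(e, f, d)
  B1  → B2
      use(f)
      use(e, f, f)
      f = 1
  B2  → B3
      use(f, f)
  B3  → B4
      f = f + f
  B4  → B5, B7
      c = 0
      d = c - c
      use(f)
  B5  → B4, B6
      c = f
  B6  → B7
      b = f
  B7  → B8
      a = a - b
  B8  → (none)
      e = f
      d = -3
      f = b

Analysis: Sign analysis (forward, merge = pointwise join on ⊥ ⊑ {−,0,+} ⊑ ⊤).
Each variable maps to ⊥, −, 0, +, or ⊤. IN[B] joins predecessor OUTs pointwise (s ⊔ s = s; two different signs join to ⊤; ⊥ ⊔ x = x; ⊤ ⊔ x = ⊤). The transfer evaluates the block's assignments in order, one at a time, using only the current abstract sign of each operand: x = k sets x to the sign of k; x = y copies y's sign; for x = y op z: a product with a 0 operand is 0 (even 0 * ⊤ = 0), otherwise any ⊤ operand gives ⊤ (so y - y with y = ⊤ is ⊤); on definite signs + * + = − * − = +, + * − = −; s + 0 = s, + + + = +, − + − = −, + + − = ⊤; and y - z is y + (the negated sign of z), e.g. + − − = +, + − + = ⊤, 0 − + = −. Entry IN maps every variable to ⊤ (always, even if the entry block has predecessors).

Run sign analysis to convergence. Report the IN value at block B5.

Answer: {a: ⊤, b: ⊤, c: 0, d: 0, e: ⊤, f: ⊤}

Derivation:
Fixpoint table:
  B0:  IN=(all ⊤)  OUT=(all ⊤)
  B1:  IN=(all ⊤)  OUT={f:+; rest ⊤}
  B2:  IN={f:+; rest ⊤}  OUT={f:+; rest ⊤}
  B3:  IN=(all ⊤)  OUT=(all ⊤)
  B4:  IN=(all ⊤)  OUT={c:0, d:0; rest ⊤}
  B5:  IN={c:0, d:0; rest ⊤}  OUT={d:0; rest ⊤}
  B6:  IN={d:0; rest ⊤}  OUT={d:0; rest ⊤}
  B7:  IN={d:0; rest ⊤}  OUT={d:0; rest ⊤}
  B8:  IN={d:0; rest ⊤}  OUT={d:-; rest ⊤}

Merge at B5: IN[B5] = OUT[B4] = {a: ⊤, b: ⊤, c: 0, d: 0, e: ⊤, f: ⊤}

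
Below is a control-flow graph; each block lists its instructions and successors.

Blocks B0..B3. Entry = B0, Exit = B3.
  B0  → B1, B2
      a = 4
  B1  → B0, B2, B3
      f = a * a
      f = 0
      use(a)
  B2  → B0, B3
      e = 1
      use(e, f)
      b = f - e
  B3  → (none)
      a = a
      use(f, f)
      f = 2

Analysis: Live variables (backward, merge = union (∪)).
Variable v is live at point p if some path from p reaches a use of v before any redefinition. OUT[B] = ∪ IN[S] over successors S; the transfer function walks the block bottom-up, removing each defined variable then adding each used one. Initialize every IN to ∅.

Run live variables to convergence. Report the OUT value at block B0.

Answer: {a, f}

Derivation:
Converged values:
  B0:  IN={f}  OUT={a, f}
  B1:  IN={a}  OUT={a, f}
  B2:  IN={a, f}  OUT={a, f}
  B3:  IN={a, f}  OUT={}

Merge at B0: OUT[B0] = IN[B1] ⊔ IN[B2] = {a, f}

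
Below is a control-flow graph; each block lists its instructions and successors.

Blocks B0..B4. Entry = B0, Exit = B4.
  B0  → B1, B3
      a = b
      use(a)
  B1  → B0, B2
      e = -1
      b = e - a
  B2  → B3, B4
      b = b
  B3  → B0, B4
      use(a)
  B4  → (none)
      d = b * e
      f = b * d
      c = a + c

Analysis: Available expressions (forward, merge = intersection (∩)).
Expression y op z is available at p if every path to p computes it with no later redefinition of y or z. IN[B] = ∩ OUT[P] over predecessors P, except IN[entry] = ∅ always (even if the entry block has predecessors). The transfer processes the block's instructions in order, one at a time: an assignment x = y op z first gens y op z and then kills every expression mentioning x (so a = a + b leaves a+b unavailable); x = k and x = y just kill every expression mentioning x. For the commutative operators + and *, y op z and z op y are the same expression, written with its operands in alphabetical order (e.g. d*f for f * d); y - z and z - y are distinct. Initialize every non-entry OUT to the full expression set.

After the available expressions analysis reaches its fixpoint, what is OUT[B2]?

Answer: {e-a}

Derivation:
Per-block solution:
  B0:   IN={}   OUT={}
  B1:   IN={}   OUT={e-a}
  B2:   IN={e-a}   OUT={e-a}
  B3:   IN={}   OUT={}
  B4:   IN={}   OUT={b*d, b*e}

Merge at B2: IN[B2] = OUT[B1] = {e-a}
Applying B2's transfer function to that IN value gives OUT[B2] (row B2 above).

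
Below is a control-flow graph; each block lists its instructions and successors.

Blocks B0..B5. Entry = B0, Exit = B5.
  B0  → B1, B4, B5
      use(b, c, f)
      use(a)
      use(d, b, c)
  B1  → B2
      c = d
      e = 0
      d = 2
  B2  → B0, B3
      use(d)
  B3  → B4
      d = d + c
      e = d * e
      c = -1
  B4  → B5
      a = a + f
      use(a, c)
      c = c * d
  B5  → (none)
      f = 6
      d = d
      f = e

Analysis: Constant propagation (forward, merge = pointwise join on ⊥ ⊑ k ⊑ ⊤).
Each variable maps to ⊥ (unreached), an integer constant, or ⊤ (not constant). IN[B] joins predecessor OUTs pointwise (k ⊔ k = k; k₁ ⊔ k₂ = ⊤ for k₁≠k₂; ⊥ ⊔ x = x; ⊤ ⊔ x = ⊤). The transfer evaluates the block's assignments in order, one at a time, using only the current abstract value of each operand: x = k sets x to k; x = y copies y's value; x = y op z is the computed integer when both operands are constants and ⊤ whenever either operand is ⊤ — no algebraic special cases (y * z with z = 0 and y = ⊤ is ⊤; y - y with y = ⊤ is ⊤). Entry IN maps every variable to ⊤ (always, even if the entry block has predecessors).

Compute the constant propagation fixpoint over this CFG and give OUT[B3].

Answer: {a: ⊤, b: ⊤, c: -1, d: ⊤, e: ⊤, f: ⊤}

Trace:
Fixpoint table:
  B0: | IN=(all ⊤) | OUT=(all ⊤)
  B1: | IN=(all ⊤) | OUT={d:2, e:0; rest ⊤}
  B2: | IN={d:2, e:0; rest ⊤} | OUT={d:2, e:0; rest ⊤}
  B3: | IN={d:2, e:0; rest ⊤} | OUT={c:-1; rest ⊤}
  B4: | IN=(all ⊤) | OUT=(all ⊤)
  B5: | IN=(all ⊤) | OUT=(all ⊤)

Merge at B3: IN[B3] = OUT[B2] = {a: ⊤, b: ⊤, c: ⊤, d: 2, e: 0, f: ⊤}
Applying B3's transfer function to that IN value gives OUT[B3] (row B3 above).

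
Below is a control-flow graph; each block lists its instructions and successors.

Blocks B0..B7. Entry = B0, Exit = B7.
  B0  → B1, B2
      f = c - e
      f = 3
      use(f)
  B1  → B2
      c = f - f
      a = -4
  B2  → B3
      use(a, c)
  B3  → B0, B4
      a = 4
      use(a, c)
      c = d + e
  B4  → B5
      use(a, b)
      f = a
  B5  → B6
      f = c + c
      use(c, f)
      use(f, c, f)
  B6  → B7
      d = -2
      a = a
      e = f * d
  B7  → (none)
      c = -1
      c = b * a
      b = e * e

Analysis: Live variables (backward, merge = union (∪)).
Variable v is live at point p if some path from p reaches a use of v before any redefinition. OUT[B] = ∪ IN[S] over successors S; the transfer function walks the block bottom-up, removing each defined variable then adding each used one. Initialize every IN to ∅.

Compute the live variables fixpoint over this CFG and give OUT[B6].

Answer: {a, b, e}

Derivation:
Fixpoint table:
  B0: | IN={a, b, c, d, e} | OUT={a, b, c, d, e, f}
  B1: | IN={b, d, e, f} | OUT={a, b, c, d, e}
  B2: | IN={a, b, c, d, e} | OUT={b, c, d, e}
  B3: | IN={b, c, d, e} | OUT={a, b, c, d, e}
  B4: | IN={a, b, c} | OUT={a, b, c}
  B5: | IN={a, b, c} | OUT={a, b, f}
  B6: | IN={a, b, f} | OUT={a, b, e}
  B7: | IN={a, b, e} | OUT={}

Merge at B6: OUT[B6] = IN[B7] = {a, b, e}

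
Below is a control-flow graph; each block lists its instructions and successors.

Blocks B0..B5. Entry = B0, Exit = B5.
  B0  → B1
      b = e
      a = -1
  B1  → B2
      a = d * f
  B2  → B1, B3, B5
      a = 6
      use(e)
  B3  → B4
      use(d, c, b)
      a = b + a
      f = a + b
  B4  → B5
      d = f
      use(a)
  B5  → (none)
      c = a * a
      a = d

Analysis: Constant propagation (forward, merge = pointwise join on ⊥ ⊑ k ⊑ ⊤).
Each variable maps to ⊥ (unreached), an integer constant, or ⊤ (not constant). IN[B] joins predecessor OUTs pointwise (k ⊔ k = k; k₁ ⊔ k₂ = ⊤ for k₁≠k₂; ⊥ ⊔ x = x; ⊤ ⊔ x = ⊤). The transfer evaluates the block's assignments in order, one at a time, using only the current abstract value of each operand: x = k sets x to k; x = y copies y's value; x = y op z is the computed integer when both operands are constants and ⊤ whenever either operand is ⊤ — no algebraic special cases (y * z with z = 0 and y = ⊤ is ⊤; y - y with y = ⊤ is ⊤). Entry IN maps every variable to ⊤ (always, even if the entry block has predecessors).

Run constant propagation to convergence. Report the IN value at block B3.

Answer: {a: 6, b: ⊤, c: ⊤, d: ⊤, e: ⊤, f: ⊤}

Working:
Fixpoint table:
  B0:   IN=(all ⊤)   OUT={a:-1; rest ⊤}
  B1:   IN=(all ⊤)   OUT=(all ⊤)
  B2:   IN=(all ⊤)   OUT={a:6; rest ⊤}
  B3:   IN={a:6; rest ⊤}   OUT=(all ⊤)
  B4:   IN=(all ⊤)   OUT=(all ⊤)
  B5:   IN=(all ⊤)   OUT=(all ⊤)

Merge at B3: IN[B3] = OUT[B2] = {a: 6, b: ⊤, c: ⊤, d: ⊤, e: ⊤, f: ⊤}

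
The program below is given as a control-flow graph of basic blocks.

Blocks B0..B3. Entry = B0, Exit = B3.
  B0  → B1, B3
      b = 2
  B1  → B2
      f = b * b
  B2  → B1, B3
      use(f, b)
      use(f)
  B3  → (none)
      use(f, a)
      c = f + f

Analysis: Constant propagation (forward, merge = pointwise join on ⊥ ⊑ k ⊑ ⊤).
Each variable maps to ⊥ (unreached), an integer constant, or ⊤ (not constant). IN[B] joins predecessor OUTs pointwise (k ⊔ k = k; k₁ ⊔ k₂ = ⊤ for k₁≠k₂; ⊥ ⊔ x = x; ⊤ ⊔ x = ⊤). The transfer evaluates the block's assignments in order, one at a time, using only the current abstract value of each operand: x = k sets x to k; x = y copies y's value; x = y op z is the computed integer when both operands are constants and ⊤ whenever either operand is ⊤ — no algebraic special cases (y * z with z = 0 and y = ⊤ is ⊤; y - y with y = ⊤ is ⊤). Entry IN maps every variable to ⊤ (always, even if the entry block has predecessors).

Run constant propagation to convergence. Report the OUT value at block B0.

Answer: {a: ⊤, b: 2, c: ⊤, d: ⊤, e: ⊤, f: ⊤}

Trace:
Converged values:
  B0:  IN=(all ⊤)  OUT={b:2; rest ⊤}
  B1:  IN={b:2; rest ⊤}  OUT={b:2, f:4; rest ⊤}
  B2:  IN={b:2, f:4; rest ⊤}  OUT={b:2, f:4; rest ⊤}
  B3:  IN={b:2; rest ⊤}  OUT={b:2; rest ⊤}

B0 is the boundary node: IN[B0] = {a: ⊤, b: ⊤, c: ⊤, d: ⊤, e: ⊤, f: ⊤}
Applying B0's transfer function to that IN value gives OUT[B0] (row B0 above).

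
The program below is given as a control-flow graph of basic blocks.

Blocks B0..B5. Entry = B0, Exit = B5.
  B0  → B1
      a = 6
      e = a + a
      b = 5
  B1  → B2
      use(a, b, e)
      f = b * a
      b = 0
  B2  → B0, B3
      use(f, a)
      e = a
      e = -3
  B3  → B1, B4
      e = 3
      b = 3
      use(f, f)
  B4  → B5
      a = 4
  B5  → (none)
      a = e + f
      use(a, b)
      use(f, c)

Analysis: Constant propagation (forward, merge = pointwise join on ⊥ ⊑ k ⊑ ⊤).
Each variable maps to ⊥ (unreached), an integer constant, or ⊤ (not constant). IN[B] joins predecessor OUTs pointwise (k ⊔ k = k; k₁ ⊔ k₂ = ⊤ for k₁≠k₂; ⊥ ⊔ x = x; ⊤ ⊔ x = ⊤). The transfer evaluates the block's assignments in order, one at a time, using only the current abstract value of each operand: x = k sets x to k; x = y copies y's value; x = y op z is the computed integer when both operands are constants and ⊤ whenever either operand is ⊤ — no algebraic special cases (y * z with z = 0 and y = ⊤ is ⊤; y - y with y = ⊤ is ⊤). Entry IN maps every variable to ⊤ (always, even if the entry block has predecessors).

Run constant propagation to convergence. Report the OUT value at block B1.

Answer: {a: 6, b: 0, c: ⊤, d: ⊤, e: ⊤, f: ⊤}

Trace:
Fixpoint table:
  B0:  IN=(all ⊤)  OUT={a:6, b:5, e:12; rest ⊤}
  B1:  IN={a:6; rest ⊤}  OUT={a:6, b:0; rest ⊤}
  B2:  IN={a:6, b:0; rest ⊤}  OUT={a:6, b:0, e:-3; rest ⊤}
  B3:  IN={a:6, b:0, e:-3; rest ⊤}  OUT={a:6, b:3, e:3; rest ⊤}
  B4:  IN={a:6, b:3, e:3; rest ⊤}  OUT={a:4, b:3, e:3; rest ⊤}
  B5:  IN={a:4, b:3, e:3; rest ⊤}  OUT={b:3, e:3; rest ⊤}

Merge at B1: IN[B1] = OUT[B0] ⊔ OUT[B3] = {a: 6, b: ⊤, c: ⊤, d: ⊤, e: ⊤, f: ⊤}
Applying B1's transfer function to that IN value gives OUT[B1] (row B1 above).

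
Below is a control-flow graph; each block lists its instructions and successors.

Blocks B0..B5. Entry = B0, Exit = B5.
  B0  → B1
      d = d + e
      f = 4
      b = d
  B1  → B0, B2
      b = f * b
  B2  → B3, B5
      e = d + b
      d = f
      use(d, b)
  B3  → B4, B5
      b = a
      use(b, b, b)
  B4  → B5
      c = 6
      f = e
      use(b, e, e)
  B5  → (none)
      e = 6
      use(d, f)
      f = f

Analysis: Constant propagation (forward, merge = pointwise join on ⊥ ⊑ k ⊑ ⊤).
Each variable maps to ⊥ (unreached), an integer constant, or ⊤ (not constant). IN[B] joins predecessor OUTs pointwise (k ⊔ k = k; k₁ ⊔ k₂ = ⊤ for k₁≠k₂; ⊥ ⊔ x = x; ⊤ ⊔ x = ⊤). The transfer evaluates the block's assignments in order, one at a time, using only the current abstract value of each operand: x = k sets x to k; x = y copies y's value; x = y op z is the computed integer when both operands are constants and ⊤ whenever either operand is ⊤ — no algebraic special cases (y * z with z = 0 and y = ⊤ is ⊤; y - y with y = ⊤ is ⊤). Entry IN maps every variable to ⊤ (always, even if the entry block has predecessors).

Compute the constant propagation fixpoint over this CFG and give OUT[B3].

Per-block solution:
  B0: | IN=(all ⊤) | OUT={f:4; rest ⊤}
  B1: | IN={f:4; rest ⊤} | OUT={f:4; rest ⊤}
  B2: | IN={f:4; rest ⊤} | OUT={d:4, f:4; rest ⊤}
  B3: | IN={d:4, f:4; rest ⊤} | OUT={d:4, f:4; rest ⊤}
  B4: | IN={d:4, f:4; rest ⊤} | OUT={c:6, d:4; rest ⊤}
  B5: | IN={d:4; rest ⊤} | OUT={d:4, e:6; rest ⊤}

Merge at B3: IN[B3] = OUT[B2] = {a: ⊤, b: ⊤, c: ⊤, d: 4, e: ⊤, f: 4}
Applying B3's transfer function to that IN value gives OUT[B3] (row B3 above).

Answer: {a: ⊤, b: ⊤, c: ⊤, d: 4, e: ⊤, f: 4}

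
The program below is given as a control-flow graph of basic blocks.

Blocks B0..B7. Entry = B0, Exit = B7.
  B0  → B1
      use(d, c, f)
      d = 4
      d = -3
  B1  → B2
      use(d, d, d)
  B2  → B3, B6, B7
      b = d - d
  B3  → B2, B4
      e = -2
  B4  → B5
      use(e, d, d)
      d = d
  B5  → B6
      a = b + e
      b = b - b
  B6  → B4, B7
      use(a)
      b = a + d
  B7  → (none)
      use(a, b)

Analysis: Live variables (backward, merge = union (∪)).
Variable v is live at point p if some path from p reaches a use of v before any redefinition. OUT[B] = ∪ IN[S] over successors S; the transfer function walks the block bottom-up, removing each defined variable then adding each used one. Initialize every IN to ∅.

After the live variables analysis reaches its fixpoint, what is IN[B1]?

Per-block solution:
  B0:   IN={a, c, d, e, f}   OUT={a, d, e}
  B1:   IN={a, d, e}   OUT={a, d, e}
  B2:   IN={a, d, e}   OUT={a, b, d, e}
  B3:   IN={a, b, d}   OUT={a, b, d, e}
  B4:   IN={b, d, e}   OUT={b, d, e}
  B5:   IN={b, d, e}   OUT={a, d, e}
  B6:   IN={a, d, e}   OUT={a, b, d, e}
  B7:   IN={a, b}   OUT={}

Merge at B1: OUT[B1] = IN[B2] = {a, d, e}
Applying B1's transfer function to that OUT value gives IN[B1] (row B1 above).

Answer: {a, d, e}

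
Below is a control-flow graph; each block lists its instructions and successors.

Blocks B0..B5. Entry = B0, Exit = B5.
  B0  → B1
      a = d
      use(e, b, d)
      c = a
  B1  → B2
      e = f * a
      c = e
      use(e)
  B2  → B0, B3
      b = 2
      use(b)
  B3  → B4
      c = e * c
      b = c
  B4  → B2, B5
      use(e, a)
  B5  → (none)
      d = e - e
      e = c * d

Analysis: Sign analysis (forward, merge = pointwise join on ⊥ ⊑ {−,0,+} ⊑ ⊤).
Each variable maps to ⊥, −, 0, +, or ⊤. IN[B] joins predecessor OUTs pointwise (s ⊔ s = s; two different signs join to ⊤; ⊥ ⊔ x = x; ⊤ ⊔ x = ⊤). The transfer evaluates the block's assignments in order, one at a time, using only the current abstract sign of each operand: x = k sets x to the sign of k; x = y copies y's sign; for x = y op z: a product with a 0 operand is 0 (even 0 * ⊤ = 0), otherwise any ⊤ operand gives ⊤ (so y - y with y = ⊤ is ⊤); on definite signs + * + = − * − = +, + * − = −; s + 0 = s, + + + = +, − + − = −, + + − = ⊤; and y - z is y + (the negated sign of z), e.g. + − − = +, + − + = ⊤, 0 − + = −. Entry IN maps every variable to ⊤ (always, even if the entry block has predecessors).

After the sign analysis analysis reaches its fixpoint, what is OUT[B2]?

Answer: {a: ⊤, b: +, c: ⊤, d: ⊤, e: ⊤, f: ⊤}

Derivation:
Converged values:
  B0:   IN=(all ⊤)   OUT=(all ⊤)
  B1:   IN=(all ⊤)   OUT=(all ⊤)
  B2:   IN=(all ⊤)   OUT={b:+; rest ⊤}
  B3:   IN={b:+; rest ⊤}   OUT=(all ⊤)
  B4:   IN=(all ⊤)   OUT=(all ⊤)
  B5:   IN=(all ⊤)   OUT=(all ⊤)

Merge at B2: IN[B2] = OUT[B1] ⊔ OUT[B4] = {a: ⊤, b: ⊤, c: ⊤, d: ⊤, e: ⊤, f: ⊤}
Applying B2's transfer function to that IN value gives OUT[B2] (row B2 above).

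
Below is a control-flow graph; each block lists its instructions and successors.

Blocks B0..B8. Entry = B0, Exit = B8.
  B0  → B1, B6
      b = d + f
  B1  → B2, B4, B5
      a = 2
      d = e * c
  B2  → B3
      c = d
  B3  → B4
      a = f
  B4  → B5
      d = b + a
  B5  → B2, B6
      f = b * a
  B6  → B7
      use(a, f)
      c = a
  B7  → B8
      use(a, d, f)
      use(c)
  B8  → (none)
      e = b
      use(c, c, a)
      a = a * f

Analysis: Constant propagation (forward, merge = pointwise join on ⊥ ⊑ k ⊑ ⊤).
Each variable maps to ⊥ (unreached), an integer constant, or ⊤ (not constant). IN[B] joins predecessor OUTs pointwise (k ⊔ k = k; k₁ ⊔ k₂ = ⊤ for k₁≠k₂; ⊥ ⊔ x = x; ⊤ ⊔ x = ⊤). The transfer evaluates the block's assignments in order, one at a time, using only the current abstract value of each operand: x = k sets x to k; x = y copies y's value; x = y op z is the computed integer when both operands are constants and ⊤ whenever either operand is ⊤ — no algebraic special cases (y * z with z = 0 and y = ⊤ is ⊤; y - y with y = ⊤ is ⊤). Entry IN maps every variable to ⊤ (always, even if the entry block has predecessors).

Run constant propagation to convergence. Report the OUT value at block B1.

Converged values:
  B0: | IN=(all ⊤) | OUT=(all ⊤)
  B1: | IN=(all ⊤) | OUT={a:2; rest ⊤}
  B2: | IN=(all ⊤) | OUT=(all ⊤)
  B3: | IN=(all ⊤) | OUT=(all ⊤)
  B4: | IN=(all ⊤) | OUT=(all ⊤)
  B5: | IN=(all ⊤) | OUT=(all ⊤)
  B6: | IN=(all ⊤) | OUT=(all ⊤)
  B7: | IN=(all ⊤) | OUT=(all ⊤)
  B8: | IN=(all ⊤) | OUT=(all ⊤)

Merge at B1: IN[B1] = OUT[B0] = {a: ⊤, b: ⊤, c: ⊤, d: ⊤, e: ⊤, f: ⊤}
Applying B1's transfer function to that IN value gives OUT[B1] (row B1 above).

Answer: {a: 2, b: ⊤, c: ⊤, d: ⊤, e: ⊤, f: ⊤}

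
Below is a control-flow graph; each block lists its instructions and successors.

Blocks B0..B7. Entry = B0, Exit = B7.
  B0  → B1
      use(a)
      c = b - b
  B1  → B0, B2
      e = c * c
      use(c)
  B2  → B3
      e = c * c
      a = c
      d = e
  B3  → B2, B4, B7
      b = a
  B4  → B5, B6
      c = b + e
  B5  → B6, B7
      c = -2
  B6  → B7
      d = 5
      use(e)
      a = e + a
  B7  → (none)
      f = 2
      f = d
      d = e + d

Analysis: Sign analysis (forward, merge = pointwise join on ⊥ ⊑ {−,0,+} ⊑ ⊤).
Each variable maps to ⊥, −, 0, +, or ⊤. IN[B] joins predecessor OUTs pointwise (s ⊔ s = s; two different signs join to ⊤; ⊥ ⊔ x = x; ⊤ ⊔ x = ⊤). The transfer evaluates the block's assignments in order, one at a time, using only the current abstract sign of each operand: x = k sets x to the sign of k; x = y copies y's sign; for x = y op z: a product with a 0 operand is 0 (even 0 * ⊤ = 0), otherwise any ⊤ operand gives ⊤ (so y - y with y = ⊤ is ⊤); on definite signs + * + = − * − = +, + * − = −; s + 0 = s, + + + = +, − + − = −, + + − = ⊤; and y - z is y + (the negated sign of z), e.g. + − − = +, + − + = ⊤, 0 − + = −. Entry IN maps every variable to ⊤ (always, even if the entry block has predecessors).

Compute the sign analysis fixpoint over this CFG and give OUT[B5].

Answer: {a: ⊤, b: ⊤, c: -, d: ⊤, e: ⊤, f: ⊤}

Working:
Per-block solution:
  B0:  IN=(all ⊤)  OUT=(all ⊤)
  B1:  IN=(all ⊤)  OUT=(all ⊤)
  B2:  IN=(all ⊤)  OUT=(all ⊤)
  B3:  IN=(all ⊤)  OUT=(all ⊤)
  B4:  IN=(all ⊤)  OUT=(all ⊤)
  B5:  IN=(all ⊤)  OUT={c:-; rest ⊤}
  B6:  IN=(all ⊤)  OUT={d:+; rest ⊤}
  B7:  IN=(all ⊤)  OUT=(all ⊤)

Merge at B5: IN[B5] = OUT[B4] = {a: ⊤, b: ⊤, c: ⊤, d: ⊤, e: ⊤, f: ⊤}
Applying B5's transfer function to that IN value gives OUT[B5] (row B5 above).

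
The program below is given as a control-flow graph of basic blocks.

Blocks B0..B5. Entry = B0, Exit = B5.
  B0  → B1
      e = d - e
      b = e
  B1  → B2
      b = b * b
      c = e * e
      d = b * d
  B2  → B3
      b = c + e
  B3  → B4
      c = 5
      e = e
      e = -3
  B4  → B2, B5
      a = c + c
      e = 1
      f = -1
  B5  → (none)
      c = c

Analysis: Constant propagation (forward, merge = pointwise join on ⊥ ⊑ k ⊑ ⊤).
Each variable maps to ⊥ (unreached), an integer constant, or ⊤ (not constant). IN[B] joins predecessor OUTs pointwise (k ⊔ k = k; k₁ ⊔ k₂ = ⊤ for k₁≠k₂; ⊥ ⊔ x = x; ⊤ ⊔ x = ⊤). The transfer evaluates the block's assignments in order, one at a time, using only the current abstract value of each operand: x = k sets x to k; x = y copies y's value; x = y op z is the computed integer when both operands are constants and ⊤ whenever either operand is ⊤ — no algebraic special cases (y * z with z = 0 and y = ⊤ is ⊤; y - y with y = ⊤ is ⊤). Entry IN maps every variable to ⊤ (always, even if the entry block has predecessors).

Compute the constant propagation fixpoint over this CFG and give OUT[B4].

Per-block solution:
  B0:   IN=(all ⊤)   OUT=(all ⊤)
  B1:   IN=(all ⊤)   OUT=(all ⊤)
  B2:   IN=(all ⊤)   OUT=(all ⊤)
  B3:   IN=(all ⊤)   OUT={c:5, e:-3; rest ⊤}
  B4:   IN={c:5, e:-3; rest ⊤}   OUT={a:10, c:5, e:1, f:-1; rest ⊤}
  B5:   IN={a:10, c:5, e:1, f:-1; rest ⊤}   OUT={a:10, c:5, e:1, f:-1; rest ⊤}

Merge at B4: IN[B4] = OUT[B3] = {a: ⊤, b: ⊤, c: 5, d: ⊤, e: -3, f: ⊤}
Applying B4's transfer function to that IN value gives OUT[B4] (row B4 above).

Answer: {a: 10, b: ⊤, c: 5, d: ⊤, e: 1, f: -1}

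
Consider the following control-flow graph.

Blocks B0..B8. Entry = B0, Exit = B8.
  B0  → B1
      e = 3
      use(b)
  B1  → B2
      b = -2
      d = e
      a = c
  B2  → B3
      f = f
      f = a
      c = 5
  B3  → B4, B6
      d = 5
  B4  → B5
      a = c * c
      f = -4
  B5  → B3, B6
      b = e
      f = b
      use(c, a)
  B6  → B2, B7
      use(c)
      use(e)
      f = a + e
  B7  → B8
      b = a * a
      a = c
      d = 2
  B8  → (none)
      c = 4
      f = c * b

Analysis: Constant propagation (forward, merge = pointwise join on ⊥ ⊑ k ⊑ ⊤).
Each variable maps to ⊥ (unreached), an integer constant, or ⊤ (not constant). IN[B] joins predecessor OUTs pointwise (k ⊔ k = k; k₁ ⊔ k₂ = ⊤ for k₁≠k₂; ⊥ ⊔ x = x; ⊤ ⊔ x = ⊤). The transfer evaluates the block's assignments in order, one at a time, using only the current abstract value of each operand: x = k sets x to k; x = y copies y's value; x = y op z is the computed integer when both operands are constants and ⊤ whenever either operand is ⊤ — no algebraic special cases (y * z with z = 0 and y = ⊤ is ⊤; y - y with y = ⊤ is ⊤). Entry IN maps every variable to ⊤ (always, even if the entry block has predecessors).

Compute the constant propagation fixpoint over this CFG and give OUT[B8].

Converged values:
  B0:   IN=(all ⊤)   OUT={e:3; rest ⊤}
  B1:   IN={e:3; rest ⊤}   OUT={b:-2, d:3, e:3; rest ⊤}
  B2:   IN={e:3; rest ⊤}   OUT={c:5, e:3; rest ⊤}
  B3:   IN={c:5, e:3; rest ⊤}   OUT={c:5, d:5, e:3; rest ⊤}
  B4:   IN={c:5, d:5, e:3; rest ⊤}   OUT={a:25, c:5, d:5, e:3, f:-4; rest ⊤}
  B5:   IN={a:25, c:5, d:5, e:3, f:-4; rest ⊤}   OUT={a:25, b:3, c:5, d:5, e:3, f:3; rest ⊤}
  B6:   IN={c:5, d:5, e:3; rest ⊤}   OUT={c:5, d:5, e:3; rest ⊤}
  B7:   IN={c:5, d:5, e:3; rest ⊤}   OUT={a:5, c:5, d:2, e:3; rest ⊤}
  B8:   IN={a:5, c:5, d:2, e:3; rest ⊤}   OUT={a:5, c:4, d:2, e:3; rest ⊤}

Merge at B8: IN[B8] = OUT[B7] = {a: 5, b: ⊤, c: 5, d: 2, e: 3, f: ⊤}
Applying B8's transfer function to that IN value gives OUT[B8] (row B8 above).

Answer: {a: 5, b: ⊤, c: 4, d: 2, e: 3, f: ⊤}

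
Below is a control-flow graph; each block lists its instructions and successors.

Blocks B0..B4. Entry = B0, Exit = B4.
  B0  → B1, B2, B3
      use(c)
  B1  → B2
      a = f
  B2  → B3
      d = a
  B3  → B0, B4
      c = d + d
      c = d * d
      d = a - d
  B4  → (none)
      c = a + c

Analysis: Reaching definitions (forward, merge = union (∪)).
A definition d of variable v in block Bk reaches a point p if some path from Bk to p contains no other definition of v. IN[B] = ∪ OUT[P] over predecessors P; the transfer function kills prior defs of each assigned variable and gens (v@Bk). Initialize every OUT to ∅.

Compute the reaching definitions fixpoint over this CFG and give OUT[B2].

Answer: {a@B1, c@B3, d@B2}

Trace:
Converged values:
  B0:  IN={a@B1, c@B3, d@B3}  OUT={a@B1, c@B3, d@B3}
  B1:  IN={a@B1, c@B3, d@B3}  OUT={a@B1, c@B3, d@B3}
  B2:  IN={a@B1, c@B3, d@B3}  OUT={a@B1, c@B3, d@B2}
  B3:  IN={a@B1, c@B3, d@B2, d@B3}  OUT={a@B1, c@B3, d@B3}
  B4:  IN={a@B1, c@B3, d@B3}  OUT={a@B1, c@B4, d@B3}

Merge at B2: IN[B2] = OUT[B0] ⊔ OUT[B1] = {a@B1, c@B3, d@B3}
Applying B2's transfer function to that IN value gives OUT[B2] (row B2 above).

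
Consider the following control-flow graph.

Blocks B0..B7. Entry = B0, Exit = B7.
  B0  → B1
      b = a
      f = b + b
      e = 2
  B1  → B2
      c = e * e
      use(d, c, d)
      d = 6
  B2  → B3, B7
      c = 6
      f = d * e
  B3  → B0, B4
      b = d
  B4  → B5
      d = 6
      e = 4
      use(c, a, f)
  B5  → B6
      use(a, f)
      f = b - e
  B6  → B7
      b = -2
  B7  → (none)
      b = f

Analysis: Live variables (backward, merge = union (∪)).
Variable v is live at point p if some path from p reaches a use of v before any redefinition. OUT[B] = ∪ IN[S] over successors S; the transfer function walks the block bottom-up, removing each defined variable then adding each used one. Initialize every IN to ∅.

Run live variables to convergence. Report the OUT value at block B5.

Per-block solution:
  B0:   IN={a, d}   OUT={a, d, e}
  B1:   IN={a, d, e}   OUT={a, d, e}
  B2:   IN={a, d, e}   OUT={a, c, d, f}
  B3:   IN={a, c, d, f}   OUT={a, b, c, d, f}
  B4:   IN={a, b, c, f}   OUT={a, b, e, f}
  B5:   IN={a, b, e, f}   OUT={f}
  B6:   IN={f}   OUT={f}
  B7:   IN={f}   OUT={}

Merge at B5: OUT[B5] = IN[B6] = {f}

Answer: {f}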